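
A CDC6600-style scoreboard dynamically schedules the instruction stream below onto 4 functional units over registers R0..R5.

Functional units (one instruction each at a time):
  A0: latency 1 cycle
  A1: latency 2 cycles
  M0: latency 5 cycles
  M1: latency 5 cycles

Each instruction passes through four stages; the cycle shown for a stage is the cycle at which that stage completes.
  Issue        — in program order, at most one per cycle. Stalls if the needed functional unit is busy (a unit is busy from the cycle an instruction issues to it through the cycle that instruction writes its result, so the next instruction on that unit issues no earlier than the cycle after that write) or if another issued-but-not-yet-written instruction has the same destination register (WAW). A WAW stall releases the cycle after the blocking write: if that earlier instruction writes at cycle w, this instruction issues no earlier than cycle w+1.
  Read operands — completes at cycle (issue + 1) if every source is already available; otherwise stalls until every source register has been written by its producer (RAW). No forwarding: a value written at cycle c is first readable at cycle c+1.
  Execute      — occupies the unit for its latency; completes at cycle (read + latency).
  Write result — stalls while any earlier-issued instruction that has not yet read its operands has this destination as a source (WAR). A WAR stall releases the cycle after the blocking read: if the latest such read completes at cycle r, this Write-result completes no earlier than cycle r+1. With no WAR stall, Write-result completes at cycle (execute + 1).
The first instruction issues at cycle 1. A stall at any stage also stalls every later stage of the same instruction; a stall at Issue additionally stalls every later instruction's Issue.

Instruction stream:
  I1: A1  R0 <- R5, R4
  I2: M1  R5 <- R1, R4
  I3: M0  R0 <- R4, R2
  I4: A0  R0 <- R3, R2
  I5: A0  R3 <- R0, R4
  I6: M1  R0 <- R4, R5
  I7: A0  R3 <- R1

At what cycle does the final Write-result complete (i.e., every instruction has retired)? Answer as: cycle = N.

I1  is:1  ro:2  ex:4  wr:5
I2  is:2  ro:3  ex:8  wr:9
I3  is:6  ro:7  ex:12  wr:13  — WAW R0: wait I1 write@5
I4  is:14  ro:15  ex:16  wr:17  — WAW R0: wait I3 write@13
I5  is:18  ro:19  ex:20  wr:21  — struct: A0 busy until I4 writes@17
I6  is:19  ro:20  ex:25  wr:26
I7  is:22  ro:23  ex:24  wr:25  — struct: A0 busy until I5 writes@21

cycle = 26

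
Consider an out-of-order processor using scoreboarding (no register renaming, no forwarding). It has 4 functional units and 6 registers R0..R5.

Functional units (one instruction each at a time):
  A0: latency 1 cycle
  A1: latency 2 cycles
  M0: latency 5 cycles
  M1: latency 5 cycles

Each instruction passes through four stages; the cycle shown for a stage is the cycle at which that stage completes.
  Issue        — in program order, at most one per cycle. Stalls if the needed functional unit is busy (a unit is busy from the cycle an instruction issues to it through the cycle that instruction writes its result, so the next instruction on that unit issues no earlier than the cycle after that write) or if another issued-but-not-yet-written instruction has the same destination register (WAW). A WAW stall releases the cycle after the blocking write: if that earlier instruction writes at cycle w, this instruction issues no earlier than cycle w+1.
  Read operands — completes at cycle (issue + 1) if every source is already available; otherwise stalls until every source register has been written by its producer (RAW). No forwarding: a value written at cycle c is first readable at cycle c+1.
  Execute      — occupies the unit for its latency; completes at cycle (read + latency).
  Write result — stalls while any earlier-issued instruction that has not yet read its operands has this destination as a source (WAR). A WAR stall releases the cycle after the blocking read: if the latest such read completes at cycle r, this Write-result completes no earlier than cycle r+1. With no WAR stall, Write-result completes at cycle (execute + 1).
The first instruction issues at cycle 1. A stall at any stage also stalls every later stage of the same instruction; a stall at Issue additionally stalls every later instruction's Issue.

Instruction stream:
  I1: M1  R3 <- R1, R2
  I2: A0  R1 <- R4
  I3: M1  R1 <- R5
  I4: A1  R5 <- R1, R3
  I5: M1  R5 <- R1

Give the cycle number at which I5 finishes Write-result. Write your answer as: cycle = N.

cycle = 28

I1 -> (1, 2, 7, 8)
I2 -> (2, 3, 4, 5)
I3 -> (9, 10, 15, 16)  // struct: M1 busy until I1 writes@8
I4 -> (10, 17, 19, 20)  // RAW R1: wait I3 write@16
I5 -> (21, 22, 27, 28)  // WAW R5: wait I4 write@20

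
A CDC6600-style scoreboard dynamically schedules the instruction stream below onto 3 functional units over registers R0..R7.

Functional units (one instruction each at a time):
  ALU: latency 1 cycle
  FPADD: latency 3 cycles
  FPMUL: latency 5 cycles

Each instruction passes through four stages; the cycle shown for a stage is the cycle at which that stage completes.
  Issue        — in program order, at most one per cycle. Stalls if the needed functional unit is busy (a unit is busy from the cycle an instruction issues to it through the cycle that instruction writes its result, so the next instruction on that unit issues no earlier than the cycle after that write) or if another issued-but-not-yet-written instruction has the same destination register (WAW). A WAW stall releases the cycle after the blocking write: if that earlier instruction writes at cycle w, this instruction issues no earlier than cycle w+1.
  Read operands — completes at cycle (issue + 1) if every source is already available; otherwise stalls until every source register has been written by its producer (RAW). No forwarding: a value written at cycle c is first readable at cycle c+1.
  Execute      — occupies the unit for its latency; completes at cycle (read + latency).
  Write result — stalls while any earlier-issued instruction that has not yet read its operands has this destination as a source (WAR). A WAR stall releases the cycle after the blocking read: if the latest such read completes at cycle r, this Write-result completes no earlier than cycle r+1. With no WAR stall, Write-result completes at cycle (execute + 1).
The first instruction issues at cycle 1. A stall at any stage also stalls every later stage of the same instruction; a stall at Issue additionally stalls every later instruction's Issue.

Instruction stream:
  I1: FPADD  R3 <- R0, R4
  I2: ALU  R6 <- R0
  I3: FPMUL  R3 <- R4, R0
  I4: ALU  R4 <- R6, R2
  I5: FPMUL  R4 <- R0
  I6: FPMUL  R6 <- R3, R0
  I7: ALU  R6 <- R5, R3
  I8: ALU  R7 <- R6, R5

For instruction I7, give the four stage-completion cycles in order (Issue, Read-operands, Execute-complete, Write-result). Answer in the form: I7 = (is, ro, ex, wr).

I1: IS=1 RO=2 EX=5 WR=6
I2: IS=2 RO=3 EX=4 WR=5
I3: IS=7 RO=8 EX=13 WR=14  [WAW R3: wait I1 write@6]
I4: IS=8 RO=9 EX=10 WR=11
I5: IS=15 RO=16 EX=21 WR=22  [struct: FPMUL busy until I3 writes@14]
I6: IS=23 RO=24 EX=29 WR=30  [struct: FPMUL busy until I5 writes@22]
I7: IS=31 RO=32 EX=33 WR=34  [WAW R6: wait I6 write@30]
I8: IS=35 RO=36 EX=37 WR=38  [struct: ALU busy until I7 writes@34]

I7 = (31, 32, 33, 34)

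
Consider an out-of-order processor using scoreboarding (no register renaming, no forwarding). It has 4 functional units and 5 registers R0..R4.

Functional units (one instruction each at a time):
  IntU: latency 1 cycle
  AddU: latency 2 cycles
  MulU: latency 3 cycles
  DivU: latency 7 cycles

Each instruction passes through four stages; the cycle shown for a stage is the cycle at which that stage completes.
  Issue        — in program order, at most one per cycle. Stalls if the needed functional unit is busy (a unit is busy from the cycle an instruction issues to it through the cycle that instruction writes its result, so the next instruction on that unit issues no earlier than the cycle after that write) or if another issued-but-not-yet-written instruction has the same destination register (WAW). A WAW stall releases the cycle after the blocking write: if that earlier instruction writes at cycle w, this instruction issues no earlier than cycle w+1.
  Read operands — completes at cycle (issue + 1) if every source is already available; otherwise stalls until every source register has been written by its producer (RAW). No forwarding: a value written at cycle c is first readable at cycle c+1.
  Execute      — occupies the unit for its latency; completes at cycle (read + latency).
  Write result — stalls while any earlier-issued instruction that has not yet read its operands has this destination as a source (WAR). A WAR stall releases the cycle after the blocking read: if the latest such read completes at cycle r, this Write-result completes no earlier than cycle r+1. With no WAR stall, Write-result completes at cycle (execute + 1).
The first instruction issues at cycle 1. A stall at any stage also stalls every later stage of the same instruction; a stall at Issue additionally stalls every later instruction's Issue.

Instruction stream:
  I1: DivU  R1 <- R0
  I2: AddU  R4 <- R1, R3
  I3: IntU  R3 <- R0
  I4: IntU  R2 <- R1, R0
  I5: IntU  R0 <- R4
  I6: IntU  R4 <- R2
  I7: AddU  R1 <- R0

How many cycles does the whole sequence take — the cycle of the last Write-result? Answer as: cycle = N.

cycle = 26

[I1] 1/2/9/10
[I2] 2/11/13/14  (RAW R1: wait I1 write@10)
[I3] 3/4/5/12  (WAR R3: wait I2 read@11)
[I4] 13/14/15/16  (struct: IntU busy until I3 writes@12)
[I5] 17/18/19/20  (struct: IntU busy until I4 writes@16)
[I6] 21/22/23/24  (struct: IntU busy until I5 writes@20)
[I7] 22/23/25/26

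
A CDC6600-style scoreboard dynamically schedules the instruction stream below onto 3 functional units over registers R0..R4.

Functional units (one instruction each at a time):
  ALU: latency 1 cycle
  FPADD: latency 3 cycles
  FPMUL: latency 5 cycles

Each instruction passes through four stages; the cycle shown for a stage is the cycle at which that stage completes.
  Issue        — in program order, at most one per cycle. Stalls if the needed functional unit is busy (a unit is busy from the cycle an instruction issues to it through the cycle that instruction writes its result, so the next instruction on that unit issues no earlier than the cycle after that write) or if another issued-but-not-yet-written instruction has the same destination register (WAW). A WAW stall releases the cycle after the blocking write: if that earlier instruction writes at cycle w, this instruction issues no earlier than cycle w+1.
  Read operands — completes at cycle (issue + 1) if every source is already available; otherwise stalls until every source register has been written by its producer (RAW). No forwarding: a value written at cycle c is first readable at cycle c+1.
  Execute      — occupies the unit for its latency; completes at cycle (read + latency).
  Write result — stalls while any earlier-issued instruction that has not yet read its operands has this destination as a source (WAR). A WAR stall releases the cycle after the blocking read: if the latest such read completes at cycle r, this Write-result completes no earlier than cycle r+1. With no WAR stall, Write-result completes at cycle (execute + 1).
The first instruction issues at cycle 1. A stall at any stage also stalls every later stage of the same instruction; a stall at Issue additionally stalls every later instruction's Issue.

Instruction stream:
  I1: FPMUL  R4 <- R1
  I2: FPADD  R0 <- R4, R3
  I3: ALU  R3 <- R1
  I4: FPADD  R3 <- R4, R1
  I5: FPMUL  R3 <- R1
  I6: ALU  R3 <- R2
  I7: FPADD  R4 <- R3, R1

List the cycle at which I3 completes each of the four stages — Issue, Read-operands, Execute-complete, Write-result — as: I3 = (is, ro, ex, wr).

t=1  I1 dispatched to FPMUL
t=2  I1 operands ready, I2 dispatched to FPADD
t=3  I3 dispatched to ALU
t=4  I3 operands ready
t=5  I3 complete
t=7  I1 complete
t=8  R4←I1
t=9  I2 operands ready
t=10  R3←I3
t=12  I2 complete
t=13  R0←I2
t=14  I4 dispatched to FPADD
t=15  I4 operands ready
t=18  I4 complete
t=19  R3←I4
t=20  I5 dispatched to FPMUL
t=21  I5 operands ready
t=26  I5 complete
t=27  R3←I5
t=28  I6 dispatched to ALU
t=29  I6 operands ready, I7 dispatched to FPADD
t=30  I6 complete
t=31  R3←I6
t=32  I7 operands ready
t=35  I7 complete
t=36  R4←I7

I3 = (3, 4, 5, 10)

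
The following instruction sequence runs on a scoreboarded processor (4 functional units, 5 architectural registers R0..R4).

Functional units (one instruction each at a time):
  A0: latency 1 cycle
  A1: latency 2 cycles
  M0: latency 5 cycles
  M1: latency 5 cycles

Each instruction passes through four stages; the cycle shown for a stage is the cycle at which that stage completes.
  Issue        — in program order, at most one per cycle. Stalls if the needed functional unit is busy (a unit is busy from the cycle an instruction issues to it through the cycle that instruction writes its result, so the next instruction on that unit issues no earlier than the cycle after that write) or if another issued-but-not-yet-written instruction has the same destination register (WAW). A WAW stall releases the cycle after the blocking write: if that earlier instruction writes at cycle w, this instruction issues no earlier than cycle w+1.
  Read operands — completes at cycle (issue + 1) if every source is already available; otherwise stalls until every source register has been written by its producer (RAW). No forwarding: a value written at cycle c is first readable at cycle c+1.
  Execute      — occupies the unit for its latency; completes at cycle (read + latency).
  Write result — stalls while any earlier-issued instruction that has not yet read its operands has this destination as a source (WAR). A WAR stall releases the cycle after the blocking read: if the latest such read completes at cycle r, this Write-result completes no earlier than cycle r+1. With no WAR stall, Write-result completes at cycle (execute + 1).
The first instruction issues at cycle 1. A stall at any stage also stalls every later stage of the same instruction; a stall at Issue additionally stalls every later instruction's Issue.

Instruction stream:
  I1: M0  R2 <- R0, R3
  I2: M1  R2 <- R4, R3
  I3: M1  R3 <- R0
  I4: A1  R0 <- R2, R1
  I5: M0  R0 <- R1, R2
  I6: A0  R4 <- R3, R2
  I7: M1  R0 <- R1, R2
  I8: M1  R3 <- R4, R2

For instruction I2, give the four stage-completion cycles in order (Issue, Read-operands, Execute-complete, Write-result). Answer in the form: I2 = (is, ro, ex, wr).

I2 = (9, 10, 15, 16)

[I1] 1/2/7/8
[I2] 9/10/15/16  (WAW R2: wait I1 write@8)
[I3] 17/18/23/24  (struct: M1 busy until I2 writes@16)
[I4] 18/19/21/22
[I5] 23/24/29/30  (WAW R0: wait I4 write@22)
[I6] 24/25/26/27
[I7] 31/32/37/38  (WAW R0: wait I5 write@30)
[I8] 39/40/45/46  (struct: M1 busy until I7 writes@38)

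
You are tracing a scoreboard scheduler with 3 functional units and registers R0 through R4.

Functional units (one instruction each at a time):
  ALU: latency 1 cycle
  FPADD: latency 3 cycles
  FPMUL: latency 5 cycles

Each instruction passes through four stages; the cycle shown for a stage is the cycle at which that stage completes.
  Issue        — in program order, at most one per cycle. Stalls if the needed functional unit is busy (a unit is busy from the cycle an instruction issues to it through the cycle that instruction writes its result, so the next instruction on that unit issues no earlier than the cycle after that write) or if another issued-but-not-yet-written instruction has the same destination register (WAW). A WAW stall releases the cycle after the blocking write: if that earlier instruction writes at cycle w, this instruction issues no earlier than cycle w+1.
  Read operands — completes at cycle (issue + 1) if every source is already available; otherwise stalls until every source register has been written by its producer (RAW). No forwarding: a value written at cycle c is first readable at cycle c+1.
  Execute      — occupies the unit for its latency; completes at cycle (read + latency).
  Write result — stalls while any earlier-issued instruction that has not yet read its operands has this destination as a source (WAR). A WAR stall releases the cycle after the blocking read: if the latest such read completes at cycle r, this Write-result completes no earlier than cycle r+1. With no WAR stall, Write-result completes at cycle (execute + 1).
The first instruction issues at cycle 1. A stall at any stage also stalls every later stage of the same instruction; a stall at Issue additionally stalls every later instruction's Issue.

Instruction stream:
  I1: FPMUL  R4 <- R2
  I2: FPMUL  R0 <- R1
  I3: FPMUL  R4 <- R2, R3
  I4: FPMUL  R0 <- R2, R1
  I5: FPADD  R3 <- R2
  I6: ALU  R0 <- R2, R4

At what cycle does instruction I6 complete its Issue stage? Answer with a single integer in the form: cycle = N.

cycle = 33

I1: IS=1 RO=2 EX=7 WR=8
I2: IS=9 RO=10 EX=15 WR=16  [struct: FPMUL busy until I1 writes@8]
I3: IS=17 RO=18 EX=23 WR=24  [struct: FPMUL busy until I2 writes@16]
I4: IS=25 RO=26 EX=31 WR=32  [struct: FPMUL busy until I3 writes@24]
I5: IS=26 RO=27 EX=30 WR=31
I6: IS=33 RO=34 EX=35 WR=36  [WAW R0: wait I4 write@32]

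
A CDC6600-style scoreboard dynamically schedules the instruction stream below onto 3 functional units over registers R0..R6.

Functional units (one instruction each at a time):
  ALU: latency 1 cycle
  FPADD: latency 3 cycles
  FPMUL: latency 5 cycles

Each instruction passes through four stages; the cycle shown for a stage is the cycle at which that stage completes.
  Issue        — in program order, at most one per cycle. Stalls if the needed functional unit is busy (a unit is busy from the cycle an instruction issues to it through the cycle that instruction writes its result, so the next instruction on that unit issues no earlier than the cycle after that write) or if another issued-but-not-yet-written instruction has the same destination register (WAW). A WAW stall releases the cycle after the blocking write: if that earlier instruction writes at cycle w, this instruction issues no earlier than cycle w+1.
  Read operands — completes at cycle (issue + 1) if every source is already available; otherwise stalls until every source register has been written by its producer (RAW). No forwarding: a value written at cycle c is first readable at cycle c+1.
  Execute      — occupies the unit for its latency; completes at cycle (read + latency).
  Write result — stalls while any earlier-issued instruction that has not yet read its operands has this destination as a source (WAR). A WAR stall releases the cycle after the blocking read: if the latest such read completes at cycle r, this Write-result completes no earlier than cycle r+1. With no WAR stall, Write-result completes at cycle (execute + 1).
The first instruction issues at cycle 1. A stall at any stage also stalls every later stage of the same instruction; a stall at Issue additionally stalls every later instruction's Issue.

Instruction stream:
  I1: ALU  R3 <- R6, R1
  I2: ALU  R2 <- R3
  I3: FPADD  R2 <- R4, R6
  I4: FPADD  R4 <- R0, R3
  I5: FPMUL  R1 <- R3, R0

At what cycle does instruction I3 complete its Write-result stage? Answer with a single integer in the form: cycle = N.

I1 -> (1, 2, 3, 4)
I2 -> (5, 6, 7, 8)  // struct: ALU busy until I1 writes@4
I3 -> (9, 10, 13, 14)  // WAW R2: wait I2 write@8
I4 -> (15, 16, 19, 20)  // struct: FPADD busy until I3 writes@14
I5 -> (16, 17, 22, 23)

cycle = 14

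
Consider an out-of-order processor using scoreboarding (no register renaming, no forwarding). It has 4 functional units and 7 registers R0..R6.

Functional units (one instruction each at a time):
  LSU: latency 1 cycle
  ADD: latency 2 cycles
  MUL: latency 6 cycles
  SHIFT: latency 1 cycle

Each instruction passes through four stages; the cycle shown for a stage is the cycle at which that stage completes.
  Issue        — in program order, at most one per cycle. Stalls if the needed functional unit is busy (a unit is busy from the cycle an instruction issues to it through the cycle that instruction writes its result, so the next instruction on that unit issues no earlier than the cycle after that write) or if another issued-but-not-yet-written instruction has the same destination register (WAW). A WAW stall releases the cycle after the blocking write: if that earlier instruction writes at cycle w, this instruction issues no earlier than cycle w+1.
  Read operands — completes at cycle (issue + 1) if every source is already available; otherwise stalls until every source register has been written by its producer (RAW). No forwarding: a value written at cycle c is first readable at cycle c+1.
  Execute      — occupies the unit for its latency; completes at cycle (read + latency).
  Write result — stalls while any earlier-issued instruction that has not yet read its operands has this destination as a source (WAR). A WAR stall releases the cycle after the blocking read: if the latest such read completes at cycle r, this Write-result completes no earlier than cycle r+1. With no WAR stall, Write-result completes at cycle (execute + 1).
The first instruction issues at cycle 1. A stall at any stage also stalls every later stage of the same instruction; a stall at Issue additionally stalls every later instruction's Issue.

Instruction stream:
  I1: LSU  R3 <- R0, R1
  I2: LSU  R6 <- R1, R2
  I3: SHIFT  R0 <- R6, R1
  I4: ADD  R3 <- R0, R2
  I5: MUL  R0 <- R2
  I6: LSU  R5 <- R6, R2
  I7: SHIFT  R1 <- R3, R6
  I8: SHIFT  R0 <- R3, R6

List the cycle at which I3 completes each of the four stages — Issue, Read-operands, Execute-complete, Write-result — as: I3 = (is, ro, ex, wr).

I1  is:1  ro:2  ex:3  wr:4
I2  is:5  ro:6  ex:7  wr:8  — struct: LSU busy until I1 writes@4
I3  is:6  ro:9  ex:10  wr:11  — RAW R6: wait I2 write@8
I4  is:7  ro:12  ex:14  wr:15  — RAW R0: wait I3 write@11
I5  is:12  ro:13  ex:19  wr:20  — WAW R0: wait I3 write@11
I6  is:13  ro:14  ex:15  wr:16
I7  is:14  ro:16  ex:17  wr:18  — RAW R3: wait I4 write@15
I8  is:21  ro:22  ex:23  wr:24  — WAW R0: wait I5 write@20

I3 = (6, 9, 10, 11)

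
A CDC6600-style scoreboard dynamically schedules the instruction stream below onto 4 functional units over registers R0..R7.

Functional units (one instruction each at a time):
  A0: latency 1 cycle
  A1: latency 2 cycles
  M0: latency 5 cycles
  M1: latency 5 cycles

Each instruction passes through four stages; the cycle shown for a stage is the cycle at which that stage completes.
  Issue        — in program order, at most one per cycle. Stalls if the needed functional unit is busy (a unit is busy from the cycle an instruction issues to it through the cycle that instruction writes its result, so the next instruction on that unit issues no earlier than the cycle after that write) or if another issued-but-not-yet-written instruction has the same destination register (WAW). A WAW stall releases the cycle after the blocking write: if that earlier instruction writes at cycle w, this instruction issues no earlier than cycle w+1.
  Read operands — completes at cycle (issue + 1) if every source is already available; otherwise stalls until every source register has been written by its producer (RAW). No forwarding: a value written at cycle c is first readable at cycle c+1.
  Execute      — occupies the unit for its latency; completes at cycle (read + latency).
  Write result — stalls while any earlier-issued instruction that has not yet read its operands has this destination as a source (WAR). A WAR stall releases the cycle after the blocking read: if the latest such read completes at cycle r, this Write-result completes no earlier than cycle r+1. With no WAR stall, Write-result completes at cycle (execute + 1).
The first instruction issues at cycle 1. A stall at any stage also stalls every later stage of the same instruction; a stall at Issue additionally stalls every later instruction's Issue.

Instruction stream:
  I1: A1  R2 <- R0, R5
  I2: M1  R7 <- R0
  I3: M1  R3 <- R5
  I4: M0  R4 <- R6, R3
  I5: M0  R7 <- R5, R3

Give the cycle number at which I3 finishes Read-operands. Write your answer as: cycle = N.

cycle = 11

[1] I1→A1
[2] I1 RO | I2→M1
[3] I2 RO
[4] I1 EX
[5] I1 WR R2
[8] I2 EX
[9] I2 WR R7
[10] I3→M1
[11] I3 RO | I4→M0
[16] I3 EX
[17] I3 WR R3
[18] I4 RO
[23] I4 EX
[24] I4 WR R4
[25] I5→M0
[26] I5 RO
[31] I5 EX
[32] I5 WR R7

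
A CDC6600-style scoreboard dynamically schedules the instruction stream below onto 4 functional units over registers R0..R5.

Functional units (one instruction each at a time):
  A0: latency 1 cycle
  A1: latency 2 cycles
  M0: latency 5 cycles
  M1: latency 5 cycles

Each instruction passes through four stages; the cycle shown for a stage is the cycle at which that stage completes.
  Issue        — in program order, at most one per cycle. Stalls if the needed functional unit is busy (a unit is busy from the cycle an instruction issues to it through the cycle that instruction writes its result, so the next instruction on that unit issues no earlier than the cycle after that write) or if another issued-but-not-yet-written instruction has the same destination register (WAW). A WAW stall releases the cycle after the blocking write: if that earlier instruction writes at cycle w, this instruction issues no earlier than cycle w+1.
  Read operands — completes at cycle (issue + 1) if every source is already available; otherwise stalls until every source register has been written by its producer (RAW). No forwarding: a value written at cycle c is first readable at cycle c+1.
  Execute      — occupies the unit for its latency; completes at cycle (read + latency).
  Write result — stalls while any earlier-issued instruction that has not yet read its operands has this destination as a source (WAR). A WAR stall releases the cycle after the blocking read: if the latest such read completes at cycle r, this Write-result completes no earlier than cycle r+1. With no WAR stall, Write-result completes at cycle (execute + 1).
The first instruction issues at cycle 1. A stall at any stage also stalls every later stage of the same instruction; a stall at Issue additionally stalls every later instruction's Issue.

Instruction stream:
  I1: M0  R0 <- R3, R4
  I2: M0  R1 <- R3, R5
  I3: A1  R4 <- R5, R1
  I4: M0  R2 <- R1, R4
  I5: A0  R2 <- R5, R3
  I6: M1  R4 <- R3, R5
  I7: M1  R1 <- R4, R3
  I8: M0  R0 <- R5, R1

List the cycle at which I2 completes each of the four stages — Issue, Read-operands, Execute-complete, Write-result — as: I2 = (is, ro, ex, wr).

I2 = (9, 10, 15, 16)

cycle 1: I1 issues→M0
cycle 2: I1 reads
cycle 7: I1 exec-done
cycle 8: I1 writes R0
cycle 9: I2 issues→M0
cycle 10: I2 reads, I3 issues→A1
cycle 15: I2 exec-done
cycle 16: I2 writes R1
cycle 17: I3 reads, I4 issues→M0
cycle 19: I3 exec-done
cycle 20: I3 writes R4
cycle 21: I4 reads
cycle 26: I4 exec-done
cycle 27: I4 writes R2
cycle 28: I5 issues→A0
cycle 29: I5 reads, I6 issues→M1
cycle 30: I5 exec-done, I6 reads
cycle 31: I5 writes R2
cycle 35: I6 exec-done
cycle 36: I6 writes R4
cycle 37: I7 issues→M1
cycle 38: I7 reads, I8 issues→M0
cycle 43: I7 exec-done
cycle 44: I7 writes R1
cycle 45: I8 reads
cycle 50: I8 exec-done
cycle 51: I8 writes R0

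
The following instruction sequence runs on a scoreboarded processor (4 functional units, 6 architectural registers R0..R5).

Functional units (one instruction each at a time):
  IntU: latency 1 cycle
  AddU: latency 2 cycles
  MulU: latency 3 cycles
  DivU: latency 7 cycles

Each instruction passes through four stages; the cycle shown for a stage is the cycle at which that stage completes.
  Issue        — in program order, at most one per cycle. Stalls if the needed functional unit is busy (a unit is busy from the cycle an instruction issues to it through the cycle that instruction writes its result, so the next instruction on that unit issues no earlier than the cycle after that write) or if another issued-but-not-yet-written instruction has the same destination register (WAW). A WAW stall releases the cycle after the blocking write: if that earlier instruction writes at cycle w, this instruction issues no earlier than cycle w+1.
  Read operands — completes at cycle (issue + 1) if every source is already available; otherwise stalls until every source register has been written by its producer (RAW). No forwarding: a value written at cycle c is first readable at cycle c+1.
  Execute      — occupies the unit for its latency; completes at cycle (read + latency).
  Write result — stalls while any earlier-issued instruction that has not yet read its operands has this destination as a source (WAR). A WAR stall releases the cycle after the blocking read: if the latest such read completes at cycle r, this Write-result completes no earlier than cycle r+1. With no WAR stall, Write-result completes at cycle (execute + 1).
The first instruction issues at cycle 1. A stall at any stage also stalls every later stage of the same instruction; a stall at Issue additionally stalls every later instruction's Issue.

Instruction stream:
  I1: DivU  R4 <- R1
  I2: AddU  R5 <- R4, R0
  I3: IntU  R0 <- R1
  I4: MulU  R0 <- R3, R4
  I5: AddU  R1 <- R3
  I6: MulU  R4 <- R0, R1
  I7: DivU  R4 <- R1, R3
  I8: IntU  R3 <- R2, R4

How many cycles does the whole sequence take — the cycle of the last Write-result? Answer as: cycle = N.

  I1 | 1 | 2 | 9 | 10
  I2 | 2 | 11 | 13 | 14   RAW R4: wait I1 write@10
  I3 | 3 | 4 | 5 | 12   WAR R0: wait I2 read@11
  I4 | 13 | 14 | 17 | 18   WAW R0: wait I3 write@12
  I5 | 15 | 16 | 18 | 19   struct: AddU busy until I2 writes@14
  I6 | 19 | 20 | 23 | 24   struct: MulU busy until I4 writes@18
  I7 | 25 | 26 | 33 | 34   WAW R4: wait I6 write@24
  I8 | 26 | 35 | 36 | 37   RAW R4: wait I7 write@34

cycle = 37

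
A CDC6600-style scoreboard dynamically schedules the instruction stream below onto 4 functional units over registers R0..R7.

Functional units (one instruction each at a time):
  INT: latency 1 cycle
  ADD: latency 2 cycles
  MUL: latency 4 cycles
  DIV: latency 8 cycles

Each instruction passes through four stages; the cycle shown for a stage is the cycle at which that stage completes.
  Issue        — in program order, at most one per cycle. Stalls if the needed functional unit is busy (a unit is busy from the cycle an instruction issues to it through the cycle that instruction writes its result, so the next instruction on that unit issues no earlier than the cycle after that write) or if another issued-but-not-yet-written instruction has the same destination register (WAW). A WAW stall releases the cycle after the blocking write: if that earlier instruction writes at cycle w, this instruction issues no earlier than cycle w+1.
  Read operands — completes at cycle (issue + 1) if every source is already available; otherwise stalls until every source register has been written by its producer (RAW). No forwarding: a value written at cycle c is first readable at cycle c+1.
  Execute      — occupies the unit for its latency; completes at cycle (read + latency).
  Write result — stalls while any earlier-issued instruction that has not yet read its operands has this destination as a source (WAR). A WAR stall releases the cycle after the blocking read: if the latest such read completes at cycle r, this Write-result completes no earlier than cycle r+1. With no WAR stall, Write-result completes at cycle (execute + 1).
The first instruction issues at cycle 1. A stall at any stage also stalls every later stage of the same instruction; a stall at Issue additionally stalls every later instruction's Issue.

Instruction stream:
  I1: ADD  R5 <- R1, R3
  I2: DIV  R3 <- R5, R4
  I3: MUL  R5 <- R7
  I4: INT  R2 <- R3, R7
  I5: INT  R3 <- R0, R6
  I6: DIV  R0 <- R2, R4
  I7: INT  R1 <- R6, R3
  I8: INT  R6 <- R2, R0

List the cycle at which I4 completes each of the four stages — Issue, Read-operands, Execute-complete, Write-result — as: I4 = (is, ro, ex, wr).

cycle 1: I1 issues→ADD
cycle 2: I1 reads, I2 issues→DIV
cycle 4: I1 exec-done
cycle 5: I1 writes R5
cycle 6: I2 reads, I3 issues→MUL
cycle 7: I3 reads, I4 issues→INT
cycle 11: I3 exec-done
cycle 12: I3 writes R5
cycle 14: I2 exec-done
cycle 15: I2 writes R3
cycle 16: I4 reads
cycle 17: I4 exec-done
cycle 18: I4 writes R2
cycle 19: I5 issues→INT
cycle 20: I5 reads, I6 issues→DIV
cycle 21: I5 exec-done, I6 reads
cycle 22: I5 writes R3
cycle 23: I7 issues→INT
cycle 24: I7 reads
cycle 25: I7 exec-done
cycle 26: I7 writes R1
cycle 27: I8 issues→INT
cycle 29: I6 exec-done
cycle 30: I6 writes R0
cycle 31: I8 reads
cycle 32: I8 exec-done
cycle 33: I8 writes R6

I4 = (7, 16, 17, 18)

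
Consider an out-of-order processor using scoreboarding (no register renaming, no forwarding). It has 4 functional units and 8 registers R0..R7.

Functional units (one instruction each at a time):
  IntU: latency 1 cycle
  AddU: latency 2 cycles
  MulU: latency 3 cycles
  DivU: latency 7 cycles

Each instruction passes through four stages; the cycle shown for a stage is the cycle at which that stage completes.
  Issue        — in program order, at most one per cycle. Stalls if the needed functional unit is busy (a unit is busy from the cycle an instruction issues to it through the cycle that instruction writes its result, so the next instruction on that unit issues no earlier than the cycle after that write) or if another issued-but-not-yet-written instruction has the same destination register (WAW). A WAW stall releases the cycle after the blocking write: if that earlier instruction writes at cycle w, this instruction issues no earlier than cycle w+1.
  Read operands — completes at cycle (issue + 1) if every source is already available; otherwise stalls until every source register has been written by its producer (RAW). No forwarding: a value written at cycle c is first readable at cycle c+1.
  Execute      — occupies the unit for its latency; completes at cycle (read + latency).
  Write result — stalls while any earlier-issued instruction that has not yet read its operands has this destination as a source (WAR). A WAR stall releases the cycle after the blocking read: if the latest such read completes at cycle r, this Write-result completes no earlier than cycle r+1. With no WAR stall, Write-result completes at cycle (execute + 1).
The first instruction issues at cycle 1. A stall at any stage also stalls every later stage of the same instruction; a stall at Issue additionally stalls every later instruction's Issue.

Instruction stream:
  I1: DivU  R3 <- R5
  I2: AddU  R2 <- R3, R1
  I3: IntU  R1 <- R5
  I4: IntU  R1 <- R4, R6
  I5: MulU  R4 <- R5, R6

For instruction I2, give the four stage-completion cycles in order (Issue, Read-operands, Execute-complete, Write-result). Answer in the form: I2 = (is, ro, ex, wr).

I2 = (2, 11, 13, 14)

cycle 1: I1→DivU
cycle 2: I1 RO | I2→AddU
cycle 3: I3→IntU
cycle 4: I3 RO
cycle 5: I3 EX
cycle 9: I1 EX
cycle 10: I1 WR R3
cycle 11: I2 RO
cycle 12: I3 WR R1
cycle 13: I2 EX | I4→IntU
cycle 14: I2 WR R2 | I4 RO | I5→MulU
cycle 15: I4 EX | I5 RO
cycle 16: I4 WR R1
cycle 18: I5 EX
cycle 19: I5 WR R4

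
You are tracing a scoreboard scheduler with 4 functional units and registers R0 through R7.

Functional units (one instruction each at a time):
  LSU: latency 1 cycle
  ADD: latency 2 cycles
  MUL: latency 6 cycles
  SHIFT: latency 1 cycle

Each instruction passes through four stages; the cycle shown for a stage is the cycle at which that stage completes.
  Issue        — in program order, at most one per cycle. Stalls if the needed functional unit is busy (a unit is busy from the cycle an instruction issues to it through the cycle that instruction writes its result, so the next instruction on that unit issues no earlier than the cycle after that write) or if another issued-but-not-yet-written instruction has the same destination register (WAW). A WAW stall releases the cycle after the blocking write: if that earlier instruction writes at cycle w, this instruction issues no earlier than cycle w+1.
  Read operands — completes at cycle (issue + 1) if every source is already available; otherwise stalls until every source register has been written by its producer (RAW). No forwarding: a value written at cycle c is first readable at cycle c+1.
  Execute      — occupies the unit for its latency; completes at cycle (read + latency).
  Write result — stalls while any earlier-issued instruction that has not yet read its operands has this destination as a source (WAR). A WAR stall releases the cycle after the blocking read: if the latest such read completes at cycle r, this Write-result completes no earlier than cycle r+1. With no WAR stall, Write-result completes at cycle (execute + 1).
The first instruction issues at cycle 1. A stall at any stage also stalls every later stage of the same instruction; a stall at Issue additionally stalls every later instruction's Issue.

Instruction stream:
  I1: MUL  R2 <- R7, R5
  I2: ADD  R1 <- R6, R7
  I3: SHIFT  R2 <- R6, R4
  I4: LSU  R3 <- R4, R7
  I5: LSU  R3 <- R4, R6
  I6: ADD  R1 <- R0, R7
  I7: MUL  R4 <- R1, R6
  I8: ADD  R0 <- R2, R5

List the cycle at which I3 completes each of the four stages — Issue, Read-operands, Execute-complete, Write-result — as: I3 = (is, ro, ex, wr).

1) issue 1, read 2, done 8, write 9
2) issue 2, read 3, done 5, write 6
3) issue 10, read 11, done 12, write 13  <WAW R2: wait I1 write@9>
4) issue 11, read 12, done 13, write 14
5) issue 15, read 16, done 17, write 18  <struct: LSU busy until I4 writes@14>
6) issue 16, read 17, done 19, write 20
7) issue 17, read 21, done 27, write 28  <RAW R1: wait I6 write@20>
8) issue 21, read 22, done 24, write 25  <struct: ADD busy until I6 writes@20>

I3 = (10, 11, 12, 13)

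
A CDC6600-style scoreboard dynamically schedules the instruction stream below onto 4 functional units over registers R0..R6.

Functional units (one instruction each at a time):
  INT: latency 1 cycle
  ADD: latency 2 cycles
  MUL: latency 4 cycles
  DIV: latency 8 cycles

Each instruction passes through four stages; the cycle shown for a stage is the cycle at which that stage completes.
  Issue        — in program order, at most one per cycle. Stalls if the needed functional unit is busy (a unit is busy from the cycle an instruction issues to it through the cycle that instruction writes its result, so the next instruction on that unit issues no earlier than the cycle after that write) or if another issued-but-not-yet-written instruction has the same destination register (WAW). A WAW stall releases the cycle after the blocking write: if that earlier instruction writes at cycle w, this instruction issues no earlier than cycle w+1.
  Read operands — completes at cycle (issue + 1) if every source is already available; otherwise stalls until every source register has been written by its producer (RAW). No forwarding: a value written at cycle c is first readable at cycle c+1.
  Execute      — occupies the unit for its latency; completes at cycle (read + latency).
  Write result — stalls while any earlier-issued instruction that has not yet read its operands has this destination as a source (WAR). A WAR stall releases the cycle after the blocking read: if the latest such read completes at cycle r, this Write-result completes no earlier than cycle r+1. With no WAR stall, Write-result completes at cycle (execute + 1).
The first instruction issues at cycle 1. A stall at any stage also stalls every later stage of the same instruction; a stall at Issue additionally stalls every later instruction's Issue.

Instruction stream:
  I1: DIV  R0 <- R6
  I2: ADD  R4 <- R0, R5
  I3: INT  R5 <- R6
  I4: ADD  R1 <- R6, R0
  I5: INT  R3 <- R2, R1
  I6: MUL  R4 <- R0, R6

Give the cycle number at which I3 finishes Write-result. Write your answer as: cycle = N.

c1: issue I1 (DIV)
c2: I1 read-ops · issue I2 (ADD)
c3: issue I3 (INT)
c4: I3 read-ops
c5: I3 finished on INT
c10: I1 finished on DIV
c11: I1→R0
c12: I2 read-ops
c13: I3→R5
c14: I2 finished on ADD
c15: I2→R4
c16: issue I4 (ADD)
c17: I4 read-ops · issue I5 (INT)
c18: issue I6 (MUL)
c19: I4 finished on ADD · I6 read-ops
c20: I4→R1
c21: I5 read-ops
c22: I5 finished on INT
c23: I5→R3 · I6 finished on MUL
c24: I6→R4

cycle = 13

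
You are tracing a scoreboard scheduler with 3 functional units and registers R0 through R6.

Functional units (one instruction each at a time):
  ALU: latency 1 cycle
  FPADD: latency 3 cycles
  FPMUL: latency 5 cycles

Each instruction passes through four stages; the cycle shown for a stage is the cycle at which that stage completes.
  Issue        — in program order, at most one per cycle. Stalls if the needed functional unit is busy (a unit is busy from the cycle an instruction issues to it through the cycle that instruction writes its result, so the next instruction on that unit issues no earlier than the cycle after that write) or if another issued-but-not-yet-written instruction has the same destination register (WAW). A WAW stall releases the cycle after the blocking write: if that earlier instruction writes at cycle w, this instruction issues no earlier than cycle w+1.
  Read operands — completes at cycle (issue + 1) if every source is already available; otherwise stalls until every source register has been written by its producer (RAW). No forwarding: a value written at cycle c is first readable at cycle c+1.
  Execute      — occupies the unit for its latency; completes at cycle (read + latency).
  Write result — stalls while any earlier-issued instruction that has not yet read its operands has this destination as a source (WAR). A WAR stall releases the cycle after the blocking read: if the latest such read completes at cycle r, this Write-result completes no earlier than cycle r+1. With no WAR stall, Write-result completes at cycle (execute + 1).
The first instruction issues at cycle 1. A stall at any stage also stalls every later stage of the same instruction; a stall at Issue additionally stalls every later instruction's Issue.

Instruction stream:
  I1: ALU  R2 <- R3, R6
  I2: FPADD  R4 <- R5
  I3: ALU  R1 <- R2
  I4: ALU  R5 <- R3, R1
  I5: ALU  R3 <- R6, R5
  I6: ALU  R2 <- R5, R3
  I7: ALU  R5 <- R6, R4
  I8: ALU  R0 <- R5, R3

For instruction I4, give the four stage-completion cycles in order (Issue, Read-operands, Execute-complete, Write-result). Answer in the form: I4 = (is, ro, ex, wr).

I1  is:1  ro:2  ex:3  wr:4
I2  is:2  ro:3  ex:6  wr:7
I3  is:5  ro:6  ex:7  wr:8  — struct: ALU busy until I1 writes@4
I4  is:9  ro:10  ex:11  wr:12  — struct: ALU busy until I3 writes@8
I5  is:13  ro:14  ex:15  wr:16  — struct: ALU busy until I4 writes@12
I6  is:17  ro:18  ex:19  wr:20  — struct: ALU busy until I5 writes@16
I7  is:21  ro:22  ex:23  wr:24  — struct: ALU busy until I6 writes@20
I8  is:25  ro:26  ex:27  wr:28  — struct: ALU busy until I7 writes@24

I4 = (9, 10, 11, 12)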